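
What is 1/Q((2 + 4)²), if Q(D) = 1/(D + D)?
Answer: 72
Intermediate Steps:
Q(D) = 1/(2*D)
1/Q((2 + 4)²) = 1/(1/(2*((2 + 4)²))) = 1/(1/(2*(6²))) = 1/((½)/36) = 1/((½)*(1/36)) = 1/(1/72) = 72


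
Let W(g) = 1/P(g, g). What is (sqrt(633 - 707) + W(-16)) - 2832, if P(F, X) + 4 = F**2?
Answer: -713663/252 + I*sqrt(74) ≈ -2832.0 + 8.6023*I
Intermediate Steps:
P(F, X) = -4 + F**2
W(g) = 1/(-4 + g**2)
(sqrt(633 - 707) + W(-16)) - 2832 = (sqrt(633 - 707) + 1/(-4 + (-16)**2)) - 2832 = (sqrt(-74) + 1/(-4 + 256)) - 2832 = (I*sqrt(74) + 1/252) - 2832 = (1/252 + I*sqrt(74)) - 2832 = -713663/252 + I*sqrt(74)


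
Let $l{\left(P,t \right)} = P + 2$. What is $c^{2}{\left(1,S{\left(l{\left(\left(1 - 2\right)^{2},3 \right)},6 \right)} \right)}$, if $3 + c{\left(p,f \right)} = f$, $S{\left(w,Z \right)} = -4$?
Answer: $49$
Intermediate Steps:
$l{\left(P,t \right)} = 2 + P$
$c{\left(p,f \right)} = -3 + f$
$c^{2}{\left(1,S{\left(l{\left(\left(1 - 2\right)^{2},3 \right)},6 \right)} \right)} = \left(-3 - 4\right)^{2} = \left(-7\right)^{2} = 49$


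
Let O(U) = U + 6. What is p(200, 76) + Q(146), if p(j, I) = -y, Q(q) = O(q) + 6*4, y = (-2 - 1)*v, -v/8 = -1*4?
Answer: 272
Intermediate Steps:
O(U) = 6 + U
v = 32 (v = -(-8)*4 = -8*(-4) = 32)
y = -96 (y = (-2 - 1)*32 = -3*32 = -96)
Q(q) = 30 + q (Q(q) = (6 + q) + 6*4 = (6 + q) + 24 = 30 + q)
p(j, I) = 96 (p(j, I) = -1*(-96) = 96)
p(200, 76) + Q(146) = 96 + (30 + 146) = 96 + 176 = 272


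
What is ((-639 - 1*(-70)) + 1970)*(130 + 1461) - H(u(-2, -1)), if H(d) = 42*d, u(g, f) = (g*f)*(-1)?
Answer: 2229075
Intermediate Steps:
u(g, f) = -f*g (u(g, f) = (f*g)*(-1) = -f*g)
((-639 - 1*(-70)) + 1970)*(130 + 1461) - H(u(-2, -1)) = ((-639 - 1*(-70)) + 1970)*(130 + 1461) - 42*(-1*(-1)*(-2)) = ((-639 + 70) + 1970)*1591 - 42*(-2) = (-569 + 1970)*1591 - 1*(-84) = 1401*1591 + 84 = 2228991 + 84 = 2229075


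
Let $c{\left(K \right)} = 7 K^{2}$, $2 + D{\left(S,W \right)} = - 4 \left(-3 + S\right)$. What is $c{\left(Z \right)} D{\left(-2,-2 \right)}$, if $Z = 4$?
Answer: $2016$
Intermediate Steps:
$D{\left(S,W \right)} = 10 - 4 S$ ($D{\left(S,W \right)} = -2 - 4 \left(-3 + S\right) = -2 - \left(-12 + 4 S\right) = 10 - 4 S$)
$c{\left(Z \right)} D{\left(-2,-2 \right)} = 7 \cdot 4^{2} \left(10 - -8\right) = 7 \cdot 16 \left(10 + 8\right) = 112 \cdot 18 = 2016$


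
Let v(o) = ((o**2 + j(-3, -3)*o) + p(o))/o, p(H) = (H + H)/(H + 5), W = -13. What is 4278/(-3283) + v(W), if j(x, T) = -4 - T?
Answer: -204243/13132 ≈ -15.553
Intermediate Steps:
p(H) = 2*H/(5 + H) (p(H) = (2*H)/(5 + H) = 2*H/(5 + H))
v(o) = (o**2 - o + 2*o/(5 + o))/o (v(o) = ((o**2 + (-4 - 1*(-3))*o) + 2*o/(5 + o))/o = ((o**2 + (-4 + 3)*o) + 2*o/(5 + o))/o = ((o**2 - o) + 2*o/(5 + o))/o = (o**2 - o + 2*o/(5 + o))/o)
4278/(-3283) + v(W) = 4278/(-3283) + (2 + (-1 - 13)*(5 - 13))/(5 - 13) = 4278*(-1/3283) + (2 - 14*(-8))/(-8) = -4278/3283 - (2 + 112)/8 = -4278/3283 - 1/8*114 = -4278/3283 - 57/4 = -204243/13132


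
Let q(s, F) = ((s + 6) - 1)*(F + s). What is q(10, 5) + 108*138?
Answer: 15129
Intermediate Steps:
q(s, F) = (5 + s)*(F + s) (q(s, F) = ((6 + s) - 1)*(F + s) = (5 + s)*(F + s))
q(10, 5) + 108*138 = (10² + 5*5 + 5*10 + 5*10) + 108*138 = (100 + 25 + 50 + 50) + 14904 = 225 + 14904 = 15129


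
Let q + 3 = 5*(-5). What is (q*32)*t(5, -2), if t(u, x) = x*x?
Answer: -3584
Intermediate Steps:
q = -28 (q = -3 + 5*(-5) = -3 - 25 = -28)
t(u, x) = x²
(q*32)*t(5, -2) = -28*32*(-2)² = -896*4 = -3584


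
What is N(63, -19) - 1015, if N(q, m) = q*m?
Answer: -2212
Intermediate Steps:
N(q, m) = m*q
N(63, -19) - 1015 = -19*63 - 1015 = -1197 - 1015 = -2212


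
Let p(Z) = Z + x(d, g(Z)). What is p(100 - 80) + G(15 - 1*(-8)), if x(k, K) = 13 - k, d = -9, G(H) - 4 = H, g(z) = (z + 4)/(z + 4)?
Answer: 69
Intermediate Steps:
g(z) = 1 (g(z) = (4 + z)/(4 + z) = 1)
G(H) = 4 + H
p(Z) = 22 + Z (p(Z) = Z + (13 - 1*(-9)) = Z + (13 + 9) = Z + 22 = 22 + Z)
p(100 - 80) + G(15 - 1*(-8)) = (22 + (100 - 80)) + (4 + (15 - 1*(-8))) = (22 + 20) + (4 + (15 + 8)) = 42 + (4 + 23) = 42 + 27 = 69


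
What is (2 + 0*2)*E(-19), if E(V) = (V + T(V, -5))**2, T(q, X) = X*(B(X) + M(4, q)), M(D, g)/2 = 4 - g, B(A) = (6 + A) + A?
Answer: 104882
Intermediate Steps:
B(A) = 6 + 2*A
M(D, g) = 8 - 2*g (M(D, g) = 2*(4 - g) = 8 - 2*g)
T(q, X) = X*(14 - 2*q + 2*X) (T(q, X) = X*((6 + 2*X) + (8 - 2*q)) = X*(14 - 2*q + 2*X))
E(V) = (-20 + 11*V)**2 (E(V) = (V + 2*(-5)*(7 - 5 - V))**2 = (V + 2*(-5)*(2 - V))**2 = (V + (-20 + 10*V))**2 = (-20 + 11*V)**2)
(2 + 0*2)*E(-19) = (2 + 0*2)*(-20 + 11*(-19))**2 = (2 + 0)*(-20 - 209)**2 = 2*(-229)**2 = 2*52441 = 104882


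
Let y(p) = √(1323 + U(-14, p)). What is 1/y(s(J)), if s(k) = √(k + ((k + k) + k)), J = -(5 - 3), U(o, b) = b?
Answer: (1323 + 2*I*√2)^(-½) ≈ 0.027493 - 2.94e-5*I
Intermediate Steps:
J = -2 (J = -1*2 = -2)
s(k) = 2*√k (s(k) = √(k + (2*k + k)) = √(k + 3*k) = √(4*k) = 2*√k)
y(p) = √(1323 + p)
1/y(s(J)) = 1/(√(1323 + 2*√(-2))) = 1/(√(1323 + 2*(I*√2))) = 1/(√(1323 + 2*I*√2)) = (1323 + 2*I*√2)^(-½)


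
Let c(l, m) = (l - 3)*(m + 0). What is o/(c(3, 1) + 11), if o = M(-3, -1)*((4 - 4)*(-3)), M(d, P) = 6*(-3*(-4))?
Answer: 0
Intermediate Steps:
M(d, P) = 72 (M(d, P) = 6*12 = 72)
c(l, m) = m*(-3 + l) (c(l, m) = (-3 + l)*m = m*(-3 + l))
o = 0 (o = 72*((4 - 4)*(-3)) = 72*(0*(-3)) = 72*0 = 0)
o/(c(3, 1) + 11) = 0/(1*(-3 + 3) + 11) = 0/(1*0 + 11) = 0/(0 + 11) = 0/11 = (1/11)*0 = 0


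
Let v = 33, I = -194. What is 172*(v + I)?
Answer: -27692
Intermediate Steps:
172*(v + I) = 172*(33 - 194) = 172*(-161) = -27692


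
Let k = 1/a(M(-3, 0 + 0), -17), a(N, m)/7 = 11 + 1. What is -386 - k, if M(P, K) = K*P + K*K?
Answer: -32425/84 ≈ -386.01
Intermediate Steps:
M(P, K) = K² + K*P (M(P, K) = K*P + K² = K² + K*P)
a(N, m) = 84 (a(N, m) = 7*(11 + 1) = 7*12 = 84)
k = 1/84 ≈ 0.011905
-386 - k = -386 - 1*1/84 = -386 - 1/84 = -32425/84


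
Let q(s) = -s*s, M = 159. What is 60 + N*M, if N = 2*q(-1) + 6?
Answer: 696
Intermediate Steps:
q(s) = -s²
N = 4 (N = 2*(-1*(-1)²) + 6 = 2*(-1*1) + 6 = 2*(-1) + 6 = -2 + 6 = 4)
60 + N*M = 60 + 4*159 = 60 + 636 = 696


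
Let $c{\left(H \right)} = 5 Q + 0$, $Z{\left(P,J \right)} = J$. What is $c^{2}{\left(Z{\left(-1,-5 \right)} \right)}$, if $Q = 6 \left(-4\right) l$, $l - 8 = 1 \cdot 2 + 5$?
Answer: $3240000$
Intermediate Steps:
$l = 15$ ($l = 8 + \left(1 \cdot 2 + 5\right) = 8 + \left(2 + 5\right) = 8 + 7 = 15$)
$Q = -360$ ($Q = 6 \left(-4\right) 15 = \left(-24\right) 15 = -360$)
$c{\left(H \right)} = -1800$ ($c{\left(H \right)} = 5 \left(-360\right) + 0 = -1800 + 0 = -1800$)
$c^{2}{\left(Z{\left(-1,-5 \right)} \right)} = \left(-1800\right)^{2} = 3240000$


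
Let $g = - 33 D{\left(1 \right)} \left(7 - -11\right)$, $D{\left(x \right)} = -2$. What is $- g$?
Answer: $-1188$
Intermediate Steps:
$g = 1188$ ($g = \left(-33\right) \left(-2\right) \left(7 - -11\right) = 66 \left(7 + 11\right) = 66 \cdot 18 = 1188$)
$- g = \left(-1\right) 1188 = -1188$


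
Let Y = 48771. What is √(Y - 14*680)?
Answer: √39251 ≈ 198.12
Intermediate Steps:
√(Y - 14*680) = √(48771 - 14*680) = √(48771 - 9520) = √39251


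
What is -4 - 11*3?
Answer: -37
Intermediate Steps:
-4 - 11*3 = -4 - 33 = -37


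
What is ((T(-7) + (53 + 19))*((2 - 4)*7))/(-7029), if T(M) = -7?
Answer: 910/7029 ≈ 0.12946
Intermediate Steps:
((T(-7) + (53 + 19))*((2 - 4)*7))/(-7029) = ((-7 + (53 + 19))*((2 - 4)*7))/(-7029) = ((-7 + 72)*(-2*7))*(-1/7029) = (65*(-14))*(-1/7029) = -910*(-1/7029) = 910/7029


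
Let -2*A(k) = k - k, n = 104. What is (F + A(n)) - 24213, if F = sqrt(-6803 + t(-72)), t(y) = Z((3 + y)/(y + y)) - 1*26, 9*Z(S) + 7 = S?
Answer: -24213 + I*sqrt(8851323)/36 ≈ -24213.0 + 82.642*I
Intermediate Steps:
Z(S) = -7/9 + S/9
t(y) = -241/9 + (3 + y)/(18*y) (t(y) = (-7/9 + ((3 + y)/(y + y))/9) - 1*26 = (-7/9 + ((3 + y)/((2*y)))/9) - 26 = (-7/9 + ((3 + y)*(1/(2*y)))/9) - 26 = (-7/9 + ((3 + y)/(2*y))/9) - 26 = (-7/9 + (3 + y)/(18*y)) - 26 = -241/9 + (3 + y)/(18*y))
F = I*sqrt(8851323)/36 (F = sqrt(-6803 + (1/18)*(3 - 481*(-72))/(-72)) = sqrt(-6803 + (1/18)*(-1/72)*(3 + 34632)) = sqrt(-6803 + (1/18)*(-1/72)*34635) = sqrt(-6803 - 11545/432) = sqrt(-2950441/432) = I*sqrt(8851323)/36 ≈ 82.642*I)
A(k) = 0 (A(k) = -(k - k)/2 = -1/2*0 = 0)
(F + A(n)) - 24213 = (I*sqrt(8851323)/36 + 0) - 24213 = I*sqrt(8851323)/36 - 24213 = -24213 + I*sqrt(8851323)/36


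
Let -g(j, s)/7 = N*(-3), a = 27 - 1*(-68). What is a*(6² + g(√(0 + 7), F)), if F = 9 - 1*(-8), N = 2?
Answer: 7410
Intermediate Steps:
a = 95 (a = 27 + 68 = 95)
F = 17 (F = 9 + 8 = 17)
g(j, s) = 42 (g(j, s) = -14*(-3) = -7*(-6) = 42)
a*(6² + g(√(0 + 7), F)) = 95*(6² + 42) = 95*(36 + 42) = 95*78 = 7410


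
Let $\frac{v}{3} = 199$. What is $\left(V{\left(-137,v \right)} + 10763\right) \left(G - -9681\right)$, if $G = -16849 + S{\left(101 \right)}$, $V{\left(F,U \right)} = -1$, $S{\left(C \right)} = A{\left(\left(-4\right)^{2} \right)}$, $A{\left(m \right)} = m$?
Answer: $-76969824$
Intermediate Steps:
$S{\left(C \right)} = 16$ ($S{\left(C \right)} = \left(-4\right)^{2} = 16$)
$v = 597$ ($v = 3 \cdot 199 = 597$)
$G = -16833$ ($G = -16849 + 16 = -16833$)
$\left(V{\left(-137,v \right)} + 10763\right) \left(G - -9681\right) = \left(-1 + 10763\right) \left(-16833 - -9681\right) = 10762 \left(-16833 + 9681\right) = 10762 \left(-7152\right) = -76969824$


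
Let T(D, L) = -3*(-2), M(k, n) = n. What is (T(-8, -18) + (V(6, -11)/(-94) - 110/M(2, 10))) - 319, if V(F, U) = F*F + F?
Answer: -15249/47 ≈ -324.45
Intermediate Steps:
V(F, U) = F + F**2 (V(F, U) = F**2 + F = F + F**2)
T(D, L) = 6
(T(-8, -18) + (V(6, -11)/(-94) - 110/M(2, 10))) - 319 = (6 + ((6*(1 + 6))/(-94) - 110/10)) - 319 = (6 + ((6*7)*(-1/94) - 110*1/10)) - 319 = (6 + (42*(-1/94) - 11)) - 319 = (6 + (-21/47 - 11)) - 319 = (6 - 538/47) - 319 = -256/47 - 319 = -15249/47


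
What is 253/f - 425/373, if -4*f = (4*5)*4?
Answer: -102869/7460 ≈ -13.789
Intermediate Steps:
f = -20 (f = -4*5*4/4 = -5*4 = -1/4*80 = -20)
253/f - 425/373 = 253/(-20) - 425/373 = 253*(-1/20) - 425*1/373 = -253/20 - 425/373 = -102869/7460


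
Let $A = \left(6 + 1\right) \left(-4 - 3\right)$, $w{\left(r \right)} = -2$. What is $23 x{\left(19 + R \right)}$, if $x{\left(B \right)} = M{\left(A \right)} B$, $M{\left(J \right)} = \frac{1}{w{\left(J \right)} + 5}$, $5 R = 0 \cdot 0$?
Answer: $\frac{437}{3} \approx 145.67$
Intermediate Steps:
$R = 0$ ($R = \frac{0 \cdot 0}{5} = \frac{1}{5} \cdot 0 = 0$)
$A = -49$ ($A = 7 \left(-7\right) = -49$)
$M{\left(J \right)} = \frac{1}{3}$ ($M{\left(J \right)} = \frac{1}{-2 + 5} = \frac{1}{3}$)
$x{\left(B \right)} = \frac{B}{3}$
$23 x{\left(19 + R \right)} = 23 \frac{19 + 0}{3} = 23 \cdot \frac{1}{3} \cdot 19 = 23 \cdot \frac{19}{3} = \frac{437}{3}$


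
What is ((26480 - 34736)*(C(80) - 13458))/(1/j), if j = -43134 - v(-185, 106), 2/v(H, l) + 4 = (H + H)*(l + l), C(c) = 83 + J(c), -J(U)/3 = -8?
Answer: -31080049290895072/6537 ≈ -4.7545e+12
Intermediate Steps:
J(U) = 24 (J(U) = -3*(-8) = 24)
C(c) = 107 (C(c) = 83 + 24 = 107)
v(H, l) = 2/(-4 + 4*H*l) (v(H, l) = 2/(-4 + (H + H)*(l + l)) = 2/(-4 + (2*H)*(2*l)) = 2/(-4 + 4*H*l))
j = -1691801747/39222 (j = -43134 - 1/(2*(-1 - 185*106)) = -43134 - 1/(2*(-1 - 19610)) = -43134 - 1/(2*(-19611)) = -43134 - (-1)/(2*19611) = -43134 - 1*(-1/39222) = -43134 + 1/39222 = -1691801747/39222 ≈ -43134.)
((26480 - 34736)*(C(80) - 13458))/(1/j) = ((26480 - 34736)*(107 - 13458))/(1/(-1691801747/39222)) = (-8256*(-13351))/(-39222/1691801747) = 110225856*(-1691801747/39222) = -31080049290895072/6537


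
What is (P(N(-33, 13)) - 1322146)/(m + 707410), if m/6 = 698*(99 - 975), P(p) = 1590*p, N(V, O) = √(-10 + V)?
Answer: 661073/1480639 - 795*I*√43/1480639 ≈ 0.44648 - 0.0035209*I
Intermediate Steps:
m = -3668688 (m = 6*(698*(99 - 975)) = 6*(698*(-876)) = 6*(-611448) = -3668688)
(P(N(-33, 13)) - 1322146)/(m + 707410) = (1590*√(-10 - 33) - 1322146)/(-3668688 + 707410) = (1590*√(-43) - 1322146)/(-2961278) = (1590*(I*√43) - 1322146)*(-1/2961278) = (1590*I*√43 - 1322146)*(-1/2961278) = (-1322146 + 1590*I*√43)*(-1/2961278) = 661073/1480639 - 795*I*√43/1480639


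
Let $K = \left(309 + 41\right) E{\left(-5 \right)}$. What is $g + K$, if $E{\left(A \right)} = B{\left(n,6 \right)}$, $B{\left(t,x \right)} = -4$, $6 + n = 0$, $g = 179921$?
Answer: $178521$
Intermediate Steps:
$n = -6$ ($n = -6 + 0 = -6$)
$E{\left(A \right)} = -4$
$K = -1400$ ($K = \left(309 + 41\right) \left(-4\right) = 350 \left(-4\right) = -1400$)
$g + K = 179921 - 1400 = 178521$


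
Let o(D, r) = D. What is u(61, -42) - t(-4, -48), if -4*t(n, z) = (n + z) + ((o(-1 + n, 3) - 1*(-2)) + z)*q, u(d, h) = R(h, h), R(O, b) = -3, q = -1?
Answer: -13/4 ≈ -3.2500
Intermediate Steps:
u(d, h) = -3
t(n, z) = ¼ (t(n, z) = -((n + z) + (((-1 + n) - 1*(-2)) + z)*(-1))/4 = -((n + z) + (((-1 + n) + 2) + z)*(-1))/4 = -((n + z) + ((1 + n) + z)*(-1))/4 = -((n + z) + (1 + n + z)*(-1))/4 = -((n + z) + (-1 - n - z))/4 = -¼*(-1) = ¼)
u(61, -42) - t(-4, -48) = -3 - 1*¼ = -3 - ¼ = -13/4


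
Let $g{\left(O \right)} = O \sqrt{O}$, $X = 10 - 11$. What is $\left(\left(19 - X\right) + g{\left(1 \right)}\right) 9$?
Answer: $189$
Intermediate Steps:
$X = -1$ ($X = 10 - 11 = -1$)
$g{\left(O \right)} = O^{\frac{3}{2}}$
$\left(\left(19 - X\right) + g{\left(1 \right)}\right) 9 = \left(\left(19 - -1\right) + 1^{\frac{3}{2}}\right) 9 = \left(\left(19 + 1\right) + 1\right) 9 = \left(20 + 1\right) 9 = 21 \cdot 9 = 189$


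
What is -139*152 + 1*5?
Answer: -21123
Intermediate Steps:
-139*152 + 1*5 = -21128 + 5 = -21123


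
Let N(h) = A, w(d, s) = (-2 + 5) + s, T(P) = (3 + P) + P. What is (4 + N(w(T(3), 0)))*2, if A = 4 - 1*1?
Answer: 14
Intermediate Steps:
A = 3 (A = 4 - 1 = 3)
T(P) = 3 + 2*P
w(d, s) = 3 + s
N(h) = 3
(4 + N(w(T(3), 0)))*2 = (4 + 3)*2 = 7*2 = 14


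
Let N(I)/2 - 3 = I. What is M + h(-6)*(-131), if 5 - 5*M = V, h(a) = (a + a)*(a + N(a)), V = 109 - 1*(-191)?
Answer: -18923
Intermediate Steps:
V = 300 (V = 109 + 191 = 300)
N(I) = 6 + 2*I
h(a) = 2*a*(6 + 3*a) (h(a) = (a + a)*(a + (6 + 2*a)) = (2*a)*(6 + 3*a) = 2*a*(6 + 3*a))
M = -59 (M = 1 - ⅕*300 = 1 - 60 = -59)
M + h(-6)*(-131) = -59 + (6*(-6)*(2 - 6))*(-131) = -59 + (6*(-6)*(-4))*(-131) = -59 + 144*(-131) = -59 - 18864 = -18923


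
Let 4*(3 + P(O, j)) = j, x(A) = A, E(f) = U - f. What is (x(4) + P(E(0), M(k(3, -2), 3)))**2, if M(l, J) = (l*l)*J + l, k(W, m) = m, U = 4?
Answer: 49/4 ≈ 12.250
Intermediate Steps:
E(f) = 4 - f
M(l, J) = l + J*l**2 (M(l, J) = l**2*J + l = J*l**2 + l = l + J*l**2)
P(O, j) = -3 + j/4
(x(4) + P(E(0), M(k(3, -2), 3)))**2 = (4 + (-3 + (-2*(1 + 3*(-2)))/4))**2 = (4 + (-3 + (-2*(1 - 6))/4))**2 = (4 + (-3 + (-2*(-5))/4))**2 = (4 + (-3 + (1/4)*10))**2 = (4 + (-3 + 5/2))**2 = (4 - 1/2)**2 = (7/2)**2 = 49/4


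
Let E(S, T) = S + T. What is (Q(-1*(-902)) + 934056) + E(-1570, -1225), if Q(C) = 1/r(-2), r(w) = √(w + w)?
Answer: 931261 - I/2 ≈ 9.3126e+5 - 0.5*I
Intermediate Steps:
r(w) = √2*√w (r(w) = √(2*w) = √2*√w)
Q(C) = -I/2 (Q(C) = 1/(√2*√(-2)) = 1/(√2*(I*√2)) = 1/(2*I) = -I/2)
(Q(-1*(-902)) + 934056) + E(-1570, -1225) = (-I/2 + 934056) + (-1570 - 1225) = (934056 - I/2) - 2795 = 931261 - I/2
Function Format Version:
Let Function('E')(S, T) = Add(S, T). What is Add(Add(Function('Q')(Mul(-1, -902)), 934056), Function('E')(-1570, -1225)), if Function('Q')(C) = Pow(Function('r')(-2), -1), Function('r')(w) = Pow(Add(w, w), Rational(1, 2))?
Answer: Add(931261, Mul(Rational(-1, 2), I)) ≈ Add(9.3126e+5, Mul(-0.50000, I))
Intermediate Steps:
Function('r')(w) = Mul(Pow(2, Rational(1, 2)), Pow(w, Rational(1, 2))) (Function('r')(w) = Pow(Mul(2, w), Rational(1, 2)) = Mul(Pow(2, Rational(1, 2)), Pow(w, Rational(1, 2))))
Function('Q')(C) = Mul(Rational(-1, 2), I) (Function('Q')(C) = Pow(Mul(Pow(2, Rational(1, 2)), Pow(-2, Rational(1, 2))), -1) = Pow(Mul(Pow(2, Rational(1, 2)), Mul(I, Pow(2, Rational(1, 2)))), -1) = Pow(Mul(2, I), -1) = Mul(Rational(-1, 2), I))
Add(Add(Function('Q')(Mul(-1, -902)), 934056), Function('E')(-1570, -1225)) = Add(Add(Mul(Rational(-1, 2), I), 934056), Add(-1570, -1225)) = Add(Add(934056, Mul(Rational(-1, 2), I)), -2795) = Add(931261, Mul(Rational(-1, 2), I))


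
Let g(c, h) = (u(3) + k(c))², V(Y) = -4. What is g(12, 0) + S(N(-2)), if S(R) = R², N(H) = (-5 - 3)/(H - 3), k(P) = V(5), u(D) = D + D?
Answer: 164/25 ≈ 6.5600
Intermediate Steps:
u(D) = 2*D
k(P) = -4
N(H) = -8/(-3 + H)
g(c, h) = 4 (g(c, h) = (2*3 - 4)² = (6 - 4)² = 2² = 4)
g(12, 0) + S(N(-2)) = 4 + (-8/(-3 - 2))² = 4 + (-8/(-5))² = 4 + (-8*(-⅕))² = 4 + (8/5)² = 4 + 64/25 = 164/25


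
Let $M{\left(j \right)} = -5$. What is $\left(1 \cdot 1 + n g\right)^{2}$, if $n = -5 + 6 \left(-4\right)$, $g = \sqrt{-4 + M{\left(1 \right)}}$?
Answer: $\left(1 - 87 i\right)^{2} \approx -7568.0 - 174.0 i$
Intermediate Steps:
$g = 3 i$ ($g = \sqrt{-4 - 5} = \sqrt{-9} = 3 i \approx 3.0 i$)
$n = -29$ ($n = -5 - 24 = -29$)
$\left(1 \cdot 1 + n g\right)^{2} = \left(1 \cdot 1 - 29 \cdot 3 i\right)^{2} = \left(1 - 87 i\right)^{2}$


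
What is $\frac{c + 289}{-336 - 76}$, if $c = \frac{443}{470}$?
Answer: $- \frac{136273}{193640} \approx -0.70374$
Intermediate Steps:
$c = \frac{443}{470}$ ($c = 443 \cdot \frac{1}{470} = \frac{443}{470} \approx 0.94255$)
$\frac{c + 289}{-336 - 76} = \frac{\frac{443}{470} + 289}{-336 - 76} = \frac{136273}{470 \left(-412\right)} = \frac{136273}{470} \left(- \frac{1}{412}\right) = - \frac{136273}{193640}$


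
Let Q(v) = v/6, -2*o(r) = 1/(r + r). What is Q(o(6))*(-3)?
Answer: 1/48 ≈ 0.020833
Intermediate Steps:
o(r) = -1/(4*r) (o(r) = -1/(2*(r + r)) = -1/(2*r)/2 = -1/(4*r))
Q(v) = v/6 (Q(v) = v*(⅙) = v/6)
Q(o(6))*(-3) = ((-¼/6)/6)*(-3) = ((-¼*⅙)/6)*(-3) = ((⅙)*(-1/24))*(-3) = -1/144*(-3) = 1/48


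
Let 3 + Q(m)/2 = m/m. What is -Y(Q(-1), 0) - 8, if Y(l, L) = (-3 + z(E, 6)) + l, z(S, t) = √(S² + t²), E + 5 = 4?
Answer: -1 - √37 ≈ -7.0828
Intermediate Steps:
Q(m) = -4 (Q(m) = -6 + 2*(m/m) = -6 + 2*1 = -6 + 2 = -4)
E = -1 (E = -5 + 4 = -1)
Y(l, L) = -3 + l + √37 (Y(l, L) = (-3 + √((-1)² + 6²)) + l = (-3 + √(1 + 36)) + l = (-3 + √37) + l = -3 + l + √37)
-Y(Q(-1), 0) - 8 = -(-3 - 4 + √37) - 8 = -(-7 + √37) - 8 = (7 - √37) - 8 = -1 - √37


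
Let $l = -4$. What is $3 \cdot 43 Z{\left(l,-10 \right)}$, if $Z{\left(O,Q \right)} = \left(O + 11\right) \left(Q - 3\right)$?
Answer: $-11739$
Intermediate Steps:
$Z{\left(O,Q \right)} = \left(-3 + Q\right) \left(11 + O\right)$ ($Z{\left(O,Q \right)} = \left(11 + O\right) \left(-3 + Q\right) = \left(-3 + Q\right) \left(11 + O\right)$)
$3 \cdot 43 Z{\left(l,-10 \right)} = 3 \cdot 43 \left(-33 - -12 + 11 \left(-10\right) - -40\right) = 129 \left(-33 + 12 - 110 + 40\right) = 129 \left(-91\right) = -11739$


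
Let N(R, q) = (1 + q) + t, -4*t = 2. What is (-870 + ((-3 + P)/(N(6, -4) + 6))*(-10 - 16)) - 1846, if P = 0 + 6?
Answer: -13736/5 ≈ -2747.2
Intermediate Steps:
t = -1/2 (t = -1/4*2 = -1/2 ≈ -0.50000)
P = 6
N(R, q) = 1/2 + q (N(R, q) = (1 + q) - 1/2 = 1/2 + q)
(-870 + ((-3 + P)/(N(6, -4) + 6))*(-10 - 16)) - 1846 = (-870 + ((-3 + 6)/((1/2 - 4) + 6))*(-10 - 16)) - 1846 = (-870 + (3/(-7/2 + 6))*(-26)) - 1846 = (-870 + (3/(5/2))*(-26)) - 1846 = (-870 + (3*(2/5))*(-26)) - 1846 = (-870 + (6/5)*(-26)) - 1846 = (-870 - 156/5) - 1846 = -4506/5 - 1846 = -13736/5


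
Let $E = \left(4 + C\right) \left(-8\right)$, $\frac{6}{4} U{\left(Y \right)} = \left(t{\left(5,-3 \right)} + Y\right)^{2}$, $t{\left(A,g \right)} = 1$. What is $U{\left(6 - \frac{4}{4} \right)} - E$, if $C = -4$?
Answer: $24$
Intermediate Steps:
$U{\left(Y \right)} = \frac{2 \left(1 + Y\right)^{2}}{3}$
$E = 0$ ($E = \left(4 - 4\right) \left(-8\right) = 0 \left(-8\right) = 0$)
$U{\left(6 - \frac{4}{4} \right)} - E = \frac{2 \left(1 + \left(6 - \frac{4}{4}\right)\right)^{2}}{3} - 0 = \frac{2 \left(1 + \left(6 - 1\right)\right)^{2}}{3} + 0 = \frac{2 \left(1 + 5\right)^{2}}{3} + 0 = \frac{2 \cdot 6^{2}}{3} + 0 = \frac{2}{3} \cdot 36 + 0 = 24 + 0 = 24$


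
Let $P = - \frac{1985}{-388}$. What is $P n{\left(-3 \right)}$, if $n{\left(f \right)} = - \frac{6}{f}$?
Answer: $\frac{1985}{194} \approx 10.232$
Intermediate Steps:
$P = \frac{1985}{388}$ ($P = \left(-1985\right) \left(- \frac{1}{388}\right) = \frac{1985}{388} \approx 5.116$)
$P n{\left(-3 \right)} = \frac{1985 \left(- \frac{6}{-3}\right)}{388} = \frac{1985 \left(\left(-6\right) \left(- \frac{1}{3}\right)\right)}{388} = \frac{1985}{388} \cdot 2 = \frac{1985}{194}$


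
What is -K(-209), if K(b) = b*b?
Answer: -43681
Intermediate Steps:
K(b) = b²
-K(-209) = -1*(-209)² = -1*43681 = -43681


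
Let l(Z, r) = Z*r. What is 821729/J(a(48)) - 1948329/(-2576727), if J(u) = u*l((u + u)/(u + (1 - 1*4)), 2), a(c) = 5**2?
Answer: 2588168858007/357878750 ≈ 7232.0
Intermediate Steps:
a(c) = 25
J(u) = 4*u**2/(-3 + u) (J(u) = u*(((u + u)/(u + (1 - 1*4)))*2) = u*(((2*u)/(u + (1 - 4)))*2) = u*(((2*u)/(u - 3))*2) = u*(((2*u)/(-3 + u))*2) = u*((2*u/(-3 + u))*2) = u*(4*u/(-3 + u)) = 4*u**2/(-3 + u))
821729/J(a(48)) - 1948329/(-2576727) = 821729/((4*25**2/(-3 + 25))) - 1948329/(-2576727) = 821729/((4*625/22)) - 1948329*(-1/2576727) = 821729/((4*625*(1/22))) + 216481/286303 = 821729/(1250/11) + 216481/286303 = 821729*(11/1250) + 216481/286303 = 9039019/1250 + 216481/286303 = 2588168858007/357878750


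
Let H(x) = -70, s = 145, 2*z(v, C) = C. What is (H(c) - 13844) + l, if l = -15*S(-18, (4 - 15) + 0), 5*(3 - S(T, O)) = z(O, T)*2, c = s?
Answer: -14013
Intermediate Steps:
z(v, C) = C/2
c = 145
S(T, O) = 3 - T/5 (S(T, O) = 3 - T/2*2/5 = 3 - T/5)
l = -99 (l = -15*(3 - ⅕*(-18)) = -15*(3 + 18/5) = -15*33/5 = -99)
(H(c) - 13844) + l = (-70 - 13844) - 99 = -13914 - 99 = -14013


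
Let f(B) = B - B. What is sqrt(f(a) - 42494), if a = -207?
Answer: I*sqrt(42494) ≈ 206.14*I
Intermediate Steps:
f(B) = 0
sqrt(f(a) - 42494) = sqrt(0 - 42494) = sqrt(-42494) = I*sqrt(42494)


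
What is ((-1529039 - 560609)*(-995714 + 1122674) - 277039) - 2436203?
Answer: -265304423322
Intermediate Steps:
((-1529039 - 560609)*(-995714 + 1122674) - 277039) - 2436203 = (-2089648*126960 - 277039) - 2436203 = (-265301710080 - 277039) - 2436203 = -265301987119 - 2436203 = -265304423322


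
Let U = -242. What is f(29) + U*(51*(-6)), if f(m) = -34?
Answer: 74018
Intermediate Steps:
f(29) + U*(51*(-6)) = -34 - 12342*(-6) = -34 - 242*(-306) = -34 + 74052 = 74018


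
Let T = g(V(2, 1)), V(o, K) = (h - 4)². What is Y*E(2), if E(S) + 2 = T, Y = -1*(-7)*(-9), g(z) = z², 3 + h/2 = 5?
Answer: 126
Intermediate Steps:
h = 4 (h = -6 + 2*5 = -6 + 10 = 4)
V(o, K) = 0 (V(o, K) = (4 - 4)² = 0² = 0)
T = 0 (T = 0² = 0)
Y = -63 (Y = 7*(-9) = -63)
E(S) = -2 (E(S) = -2 + 0 = -2)
Y*E(2) = -63*(-2) = 126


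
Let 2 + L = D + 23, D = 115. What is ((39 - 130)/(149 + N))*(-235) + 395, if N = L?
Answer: 26792/57 ≈ 470.04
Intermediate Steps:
L = 136 (L = -2 + (115 + 23) = -2 + 138 = 136)
N = 136
((39 - 130)/(149 + N))*(-235) + 395 = ((39 - 130)/(149 + 136))*(-235) + 395 = -91/285*(-235) + 395 = 4277/57 + 395 = 26792/57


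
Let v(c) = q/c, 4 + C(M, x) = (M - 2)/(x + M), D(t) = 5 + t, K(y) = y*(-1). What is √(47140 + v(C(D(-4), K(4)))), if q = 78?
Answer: √5701366/11 ≈ 217.07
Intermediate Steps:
K(y) = -y
C(M, x) = -4 + (-2 + M)/(M + x) (C(M, x) = -4 + (M - 2)/(x + M) = -4 + (-2 + M)/(M + x))
v(c) = 78/c
√(47140 + v(C(D(-4), K(4)))) = √(47140 + 78/(((-2 - (-4)*4 - 3*(5 - 4))/((5 - 4) - 1*4)))) = √(47140 + 78/(((-2 - 4*(-4) - 3*1)/(1 - 4)))) = √(47140 + 78/(((-2 + 16 - 3)/(-3)))) = √(47140 + 78/((-⅓*11))) = √(47140 + 78/(-11/3)) = √(47140 + 78*(-3/11)) = √(47140 - 234/11) = √(518306/11) = √5701366/11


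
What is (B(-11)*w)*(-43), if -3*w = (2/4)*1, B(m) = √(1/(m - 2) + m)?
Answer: 86*I*√13/13 ≈ 23.852*I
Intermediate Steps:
B(m) = √(m + 1/(-2 + m)) (B(m) = √(1/(-2 + m) + m) = √(m + 1/(-2 + m)))
w = -⅙ (w = -2/4/3 = -(¼)*2/3 = -1/6 = -⅓*½ = -⅙ ≈ -0.16667)
(B(-11)*w)*(-43) = (√((1 - 11*(-2 - 11))/(-2 - 11))*(-⅙))*(-43) = (√((1 - 11*(-13))/(-13))*(-⅙))*(-43) = (√(-(1 + 143)/13)*(-⅙))*(-43) = (√(-1/13*144)*(-⅙))*(-43) = (√(-144/13)*(-⅙))*(-43) = ((12*I*√13/13)*(-⅙))*(-43) = -2*I*√13/13*(-43) = 86*I*√13/13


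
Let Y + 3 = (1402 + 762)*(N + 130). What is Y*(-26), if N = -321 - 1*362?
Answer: 31114070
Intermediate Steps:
N = -683 (N = -321 - 362 = -683)
Y = -1196695 (Y = -3 + (1402 + 762)*(-683 + 130) = -3 + 2164*(-553) = -3 - 1196692 = -1196695)
Y*(-26) = -1196695*(-26) = 31114070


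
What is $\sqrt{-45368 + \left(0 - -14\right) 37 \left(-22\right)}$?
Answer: $2 i \sqrt{14191} \approx 238.25 i$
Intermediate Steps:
$\sqrt{-45368 + \left(0 - -14\right) 37 \left(-22\right)} = \sqrt{-45368 + \left(0 + 14\right) 37 \left(-22\right)} = \sqrt{-45368 + 14 \cdot 37 \left(-22\right)} = \sqrt{-45368 + 518 \left(-22\right)} = \sqrt{-45368 - 11396} = \sqrt{-56764} = 2 i \sqrt{14191}$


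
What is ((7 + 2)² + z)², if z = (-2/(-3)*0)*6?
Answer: 6561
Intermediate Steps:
z = 0 (z = (-2*(-⅓)*0)*6 = ((⅔)*0)*6 = 0*6 = 0)
((7 + 2)² + z)² = ((7 + 2)² + 0)² = (9² + 0)² = (81 + 0)² = 81² = 6561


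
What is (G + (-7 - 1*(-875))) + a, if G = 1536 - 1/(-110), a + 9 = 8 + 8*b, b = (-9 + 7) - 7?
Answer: 256411/110 ≈ 2331.0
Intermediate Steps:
b = -9 (b = -2 - 7 = -9)
a = -73 (a = -9 + (8 + 8*(-9)) = -9 + (8 - 72) = -9 - 64 = -73)
G = 168961/110 (G = 1536 - 1*(-1/110) = 1536 + 1/110 = 168961/110 ≈ 1536.0)
(G + (-7 - 1*(-875))) + a = (168961/110 + (-7 - 1*(-875))) - 73 = (168961/110 + (-7 + 875)) - 73 = (168961/110 + 868) - 73 = 264441/110 - 73 = 256411/110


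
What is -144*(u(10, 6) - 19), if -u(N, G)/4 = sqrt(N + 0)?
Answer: 2736 + 576*sqrt(10) ≈ 4557.5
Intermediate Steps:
u(N, G) = -4*sqrt(N) (u(N, G) = -4*sqrt(N + 0) = -4*sqrt(N))
-144*(u(10, 6) - 19) = -144*(-4*sqrt(10) - 19) = -144*(-19 - 4*sqrt(10)) = 2736 + 576*sqrt(10)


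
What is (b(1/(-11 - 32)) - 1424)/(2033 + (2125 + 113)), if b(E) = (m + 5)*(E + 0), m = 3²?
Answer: -61246/183653 ≈ -0.33349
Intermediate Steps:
m = 9
b(E) = 14*E (b(E) = (9 + 5)*(E + 0) = 14*E)
(b(1/(-11 - 32)) - 1424)/(2033 + (2125 + 113)) = (14/(-11 - 32) - 1424)/(2033 + (2125 + 113)) = (14/(-43) - 1424)/(2033 + 2238) = (14*(-1/43) - 1424)/4271 = (-14/43 - 1424)*(1/4271) = -61246/43*1/4271 = -61246/183653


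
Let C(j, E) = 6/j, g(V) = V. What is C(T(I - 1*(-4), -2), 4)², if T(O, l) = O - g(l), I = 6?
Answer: ¼ ≈ 0.25000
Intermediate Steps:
T(O, l) = O - l
C(T(I - 1*(-4), -2), 4)² = (6/((6 - 1*(-4)) - 1*(-2)))² = (6/((6 + 4) + 2))² = (6/(10 + 2))² = (6/12)² = (6*(1/12))² = (½)² = ¼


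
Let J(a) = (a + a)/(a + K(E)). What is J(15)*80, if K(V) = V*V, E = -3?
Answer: 100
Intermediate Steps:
K(V) = V²
J(a) = 2*a/(9 + a) (J(a) = (a + a)/(a + (-3)²) = (2*a)/(a + 9) = (2*a)/(9 + a) = 2*a/(9 + a))
J(15)*80 = (2*15/(9 + 15))*80 = (2*15/24)*80 = (2*15*(1/24))*80 = (5/4)*80 = 100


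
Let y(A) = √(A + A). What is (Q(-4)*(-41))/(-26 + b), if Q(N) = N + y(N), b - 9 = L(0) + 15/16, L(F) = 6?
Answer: -2624/161 + 1312*I*√2/161 ≈ -16.298 + 11.525*I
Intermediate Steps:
y(A) = √2*√A (y(A) = √(2*A) = √2*√A)
b = 255/16 (b = 9 + (6 + 15/16) = 9 + 111/16 = 255/16 ≈ 15.938)
Q(N) = N + √2*√N
(Q(-4)*(-41))/(-26 + b) = ((-4 + √2*√(-4))*(-41))/(-26 + 255/16) = ((-4 + √2*(2*I))*(-41))/(-161/16) = ((-4 + 2*I*√2)*(-41))*(-16/161) = (164 - 82*I*√2)*(-16/161) = -2624/161 + 1312*I*√2/161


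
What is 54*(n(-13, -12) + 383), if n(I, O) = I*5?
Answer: 17172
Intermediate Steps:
n(I, O) = 5*I
54*(n(-13, -12) + 383) = 54*(5*(-13) + 383) = 54*(-65 + 383) = 54*318 = 17172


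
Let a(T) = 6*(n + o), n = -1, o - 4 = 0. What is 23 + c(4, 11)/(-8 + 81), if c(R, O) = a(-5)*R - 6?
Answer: 1745/73 ≈ 23.904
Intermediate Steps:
o = 4 (o = 4 + 0 = 4)
a(T) = 18 (a(T) = 6*(-1 + 4) = 6*3 = 18)
c(R, O) = -6 + 18*R (c(R, O) = 18*R - 6 = -6 + 18*R)
23 + c(4, 11)/(-8 + 81) = 23 + (-6 + 18*4)/(-8 + 81) = 23 + (-6 + 72)/73 = 23 + (1/73)*66 = 23 + 66/73 = 1745/73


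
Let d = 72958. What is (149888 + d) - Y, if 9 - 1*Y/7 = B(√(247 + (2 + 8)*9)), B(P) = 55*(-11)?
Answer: 218548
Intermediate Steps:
B(P) = -605
Y = 4298 (Y = 63 - 7*(-605) = 63 + 4235 = 4298)
(149888 + d) - Y = (149888 + 72958) - 1*4298 = 222846 - 4298 = 218548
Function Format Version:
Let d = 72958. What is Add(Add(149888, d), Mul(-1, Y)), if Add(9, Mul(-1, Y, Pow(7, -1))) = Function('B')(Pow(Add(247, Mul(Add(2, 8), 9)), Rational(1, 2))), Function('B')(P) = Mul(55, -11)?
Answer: 218548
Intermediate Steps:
Function('B')(P) = -605
Y = 4298 (Y = Add(63, Mul(-7, -605)) = Add(63, 4235) = 4298)
Add(Add(149888, d), Mul(-1, Y)) = Add(Add(149888, 72958), Mul(-1, 4298)) = Add(222846, -4298) = 218548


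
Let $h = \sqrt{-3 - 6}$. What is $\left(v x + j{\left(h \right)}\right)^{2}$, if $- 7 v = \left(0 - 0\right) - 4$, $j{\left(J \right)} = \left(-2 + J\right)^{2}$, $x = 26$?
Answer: $- \frac{2295}{49} - \frac{1656 i}{7} \approx -46.837 - 236.57 i$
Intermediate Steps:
$h = 3 i$ ($h = \sqrt{-9} = 3 i \approx 3.0 i$)
$v = \frac{4}{7}$ ($v = - \frac{\left(0 - 0\right) - 4}{7} = - \frac{\left(0 + 0\right) - 4}{7} = - \frac{0 - 4}{7} = \left(- \frac{1}{7}\right) \left(-4\right) = \frac{4}{7} \approx 0.57143$)
$\left(v x + j{\left(h \right)}\right)^{2} = \left(\frac{4}{7} \cdot 26 + \left(-2 + 3 i\right)^{2}\right)^{2} = \left(\frac{104}{7} + \left(-2 + 3 i\right)^{2}\right)^{2}$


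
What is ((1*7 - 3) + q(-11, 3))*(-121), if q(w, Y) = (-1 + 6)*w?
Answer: 6171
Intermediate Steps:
q(w, Y) = 5*w
((1*7 - 3) + q(-11, 3))*(-121) = ((1*7 - 3) + 5*(-11))*(-121) = ((7 - 3) - 55)*(-121) = (4 - 55)*(-121) = -51*(-121) = 6171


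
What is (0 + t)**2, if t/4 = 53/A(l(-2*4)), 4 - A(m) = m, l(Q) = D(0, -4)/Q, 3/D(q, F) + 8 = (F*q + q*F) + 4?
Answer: 46022656/15625 ≈ 2945.4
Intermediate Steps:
D(q, F) = 3/(-4 + 2*F*q) (D(q, F) = 3/(-8 + ((F*q + q*F) + 4)) = 3/(-8 + ((F*q + F*q) + 4)) = 3/(-8 + (2*F*q + 4)) = 3/(-8 + (4 + 2*F*q)) = 3/(-4 + 2*F*q))
l(Q) = -3/(4*Q) (l(Q) = (3/(2*(-2 - 4*0)))/Q = (3/(2*(-2 + 0)))/Q = ((3/2)/(-2))/Q = ((3/2)*(-1/2))/Q = -3/(4*Q))
A(m) = 4 - m
t = 6784/125 (t = 4*(53/(4 - (-3)/(4*((-2*4))))) = 4*(53/(4 - (-3)/(4*(-8)))) = 4*(53/(4 - (-3)*(-1)/(4*8))) = 4*(53/(4 - 1*3/32)) = 4*(53/(4 - 3/32)) = 4*(53/(125/32)) = 4*(53*(32/125)) = 4*(1696/125) = 6784/125 ≈ 54.272)
(0 + t)**2 = (0 + 6784/125)**2 = (6784/125)**2 = 46022656/15625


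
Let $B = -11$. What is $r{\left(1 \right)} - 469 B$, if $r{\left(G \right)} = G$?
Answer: $5160$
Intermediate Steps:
$r{\left(1 \right)} - 469 B = 1 - -5159 = 1 + 5159 = 5160$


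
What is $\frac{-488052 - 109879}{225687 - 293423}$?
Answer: $\frac{597931}{67736} \approx 8.8274$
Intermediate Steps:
$\frac{-488052 - 109879}{225687 - 293423} = - \frac{597931}{-67736} = \left(-597931\right) \left(- \frac{1}{67736}\right) = \frac{597931}{67736}$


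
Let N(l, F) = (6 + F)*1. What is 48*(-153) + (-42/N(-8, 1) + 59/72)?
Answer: -529141/72 ≈ -7349.2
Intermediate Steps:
N(l, F) = 6 + F
48*(-153) + (-42/N(-8, 1) + 59/72) = 48*(-153) + (-42/(6 + 1) + 59/72) = -7344 + (-42/7 + 59*(1/72)) = -7344 + (-42*⅐ + 59/72) = -7344 + (-6 + 59/72) = -7344 - 373/72 = -529141/72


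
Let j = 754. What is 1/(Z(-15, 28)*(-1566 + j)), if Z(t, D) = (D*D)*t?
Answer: 1/9549120 ≈ 1.0472e-7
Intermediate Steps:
Z(t, D) = t*D² (Z(t, D) = D²*t = t*D²)
1/(Z(-15, 28)*(-1566 + j)) = 1/((-15*28²)*(-1566 + 754)) = 1/(-15*784*(-812)) = 1/(-11760*(-812)) = 1/9549120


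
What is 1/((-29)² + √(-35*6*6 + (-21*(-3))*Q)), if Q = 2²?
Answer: 841/708289 - 12*I*√7/708289 ≈ 0.0011874 - 4.4825e-5*I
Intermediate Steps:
Q = 4
1/((-29)² + √(-35*6*6 + (-21*(-3))*Q)) = 1/((-29)² + √(-35*6*6 - 21*(-3)*4)) = 1/(841 + √(-210*6 + 63*4)) = 1/(841 + √(-1260 + 252)) = 1/(841 + √(-1008)) = 1/(841 + 12*I*√7)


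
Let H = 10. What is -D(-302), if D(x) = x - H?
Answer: 312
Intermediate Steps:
D(x) = -10 + x (D(x) = x - 1*10 = x - 10 = -10 + x)
-D(-302) = -(-10 - 302) = -1*(-312) = 312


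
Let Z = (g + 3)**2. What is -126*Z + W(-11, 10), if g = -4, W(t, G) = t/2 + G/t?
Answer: -2913/22 ≈ -132.41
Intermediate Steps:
W(t, G) = t/2 + G/t (W(t, G) = t*(1/2) + G/t = t/2 + G/t)
Z = 1 (Z = (-4 + 3)**2 = (-1)**2 = 1)
-126*Z + W(-11, 10) = -126*1 + ((1/2)*(-11) + 10/(-11)) = -126 + (-11/2 + 10*(-1/11)) = -126 + (-11/2 - 10/11) = -126 - 141/22 = -2913/22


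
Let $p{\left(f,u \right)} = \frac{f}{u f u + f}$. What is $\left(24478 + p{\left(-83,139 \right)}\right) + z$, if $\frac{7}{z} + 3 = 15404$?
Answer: $\frac{7284117420971}{297578122} \approx 24478.0$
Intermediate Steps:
$z = \frac{7}{15401}$ ($z = \frac{7}{-3 + 15404} = \frac{7}{15401} \approx 0.00045452$)
$p{\left(f,u \right)} = \frac{f}{f + f u^{2}}$ ($p{\left(f,u \right)} = \frac{f}{f u u + f} = \frac{f}{f u^{2} + f} = \frac{f}{f + f u^{2}}$)
$\left(24478 + p{\left(-83,139 \right)}\right) + z = \left(24478 + \frac{1}{1 + 139^{2}}\right) + \frac{7}{15401} = \left(24478 + \frac{1}{1 + 19321}\right) + \frac{7}{15401} = \left(24478 + \frac{1}{19322}\right) + \frac{7}{15401} = \frac{472963917}{19322} + \frac{7}{15401} = \frac{7284117420971}{297578122}$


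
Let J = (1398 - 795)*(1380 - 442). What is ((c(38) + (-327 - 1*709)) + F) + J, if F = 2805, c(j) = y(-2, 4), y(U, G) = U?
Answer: 567381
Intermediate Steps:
c(j) = -2
J = 565614 (J = 603*938 = 565614)
((c(38) + (-327 - 1*709)) + F) + J = ((-2 + (-327 - 1*709)) + 2805) + 565614 = ((-2 + (-327 - 709)) + 2805) + 565614 = ((-2 - 1036) + 2805) + 565614 = (-1038 + 2805) + 565614 = 1767 + 565614 = 567381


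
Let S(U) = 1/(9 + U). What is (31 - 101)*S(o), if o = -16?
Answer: 10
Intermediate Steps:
(31 - 101)*S(o) = (31 - 101)/(9 - 16) = -70/(-7) = -70*(-1/7) = 10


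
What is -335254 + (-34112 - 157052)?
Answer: -526418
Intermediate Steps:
-335254 + (-34112 - 157052) = -335254 - 191164 = -526418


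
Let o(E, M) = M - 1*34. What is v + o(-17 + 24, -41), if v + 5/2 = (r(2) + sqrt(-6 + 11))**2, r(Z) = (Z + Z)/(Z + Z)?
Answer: -143/2 + 2*sqrt(5) ≈ -67.028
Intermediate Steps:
r(Z) = 1 (r(Z) = (2*Z)/((2*Z)) = (2*Z)*(1/(2*Z)) = 1)
o(E, M) = -34 + M (o(E, M) = M - 34 = -34 + M)
v = -5/2 + (1 + sqrt(5))**2 (v = -5/2 + (1 + sqrt(-6 + 11))**2 = -5/2 + (1 + sqrt(5))**2 ≈ 7.9721)
v + o(-17 + 24, -41) = (7/2 + 2*sqrt(5)) + (-34 - 41) = (7/2 + 2*sqrt(5)) - 75 = -143/2 + 2*sqrt(5)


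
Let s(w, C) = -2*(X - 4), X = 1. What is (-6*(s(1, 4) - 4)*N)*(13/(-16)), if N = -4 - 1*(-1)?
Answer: -117/4 ≈ -29.250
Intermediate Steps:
s(w, C) = 6 (s(w, C) = -2*(1 - 4) = -2*(-3) = 6)
N = -3 (N = -4 + 1 = -3)
(-6*(s(1, 4) - 4)*N)*(13/(-16)) = (-6*(6 - 4)*(-3))*(13/(-16)) = (-12*(-3))*(13*(-1/16)) = -6*(-6)*(-13/16) = 36*(-13/16) = -117/4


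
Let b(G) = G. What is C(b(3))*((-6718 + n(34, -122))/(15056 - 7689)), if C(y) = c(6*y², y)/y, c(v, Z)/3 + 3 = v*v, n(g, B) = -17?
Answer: -19619055/7367 ≈ -2663.1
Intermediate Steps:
c(v, Z) = -9 + 3*v² (c(v, Z) = -9 + 3*(v*v) = -9 + 3*v²)
C(y) = (-9 + 108*y⁴)/y (C(y) = (-9 + 3*(6*y²)²)/y = (-9 + 3*(36*y⁴))/y = (-9 + 108*y⁴)/y)
C(b(3))*((-6718 + n(34, -122))/(15056 - 7689)) = (9*(-1 + 12*3⁴)/3)*((-6718 - 17)/(15056 - 7689)) = (9*(⅓)*(-1 + 12*81))*(-6735/7367) = (9*(⅓)*(-1 + 972))*(-6735*1/7367) = (9*(⅓)*971)*(-6735/7367) = 2913*(-6735/7367) = -19619055/7367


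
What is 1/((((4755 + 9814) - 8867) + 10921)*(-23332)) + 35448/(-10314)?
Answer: -254600557423/74078936676 ≈ -3.4369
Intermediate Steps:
1/((((4755 + 9814) - 8867) + 10921)*(-23332)) + 35448/(-10314) = -1/23332/((14569 - 8867) + 10921) + 35448*(-1/10314) = -1/23332/(5702 + 10921) - 5908/1719 = -1/23332/16623 - 5908/1719 = (1/16623)*(-1/23332) - 5908/1719 = -1/387847836 - 5908/1719 = -254600557423/74078936676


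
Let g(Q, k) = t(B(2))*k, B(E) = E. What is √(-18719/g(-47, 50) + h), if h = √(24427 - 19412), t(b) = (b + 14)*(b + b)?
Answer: √(-37438 + 6400*√5015)/80 ≈ 8.0602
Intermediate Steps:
t(b) = 2*b*(14 + b) (t(b) = (14 + b)*(2*b) = 2*b*(14 + b))
g(Q, k) = 64*k (g(Q, k) = (2*2*(14 + 2))*k = (2*2*16)*k = 64*k)
h = √5015 ≈ 70.817
√(-18719/g(-47, 50) + h) = √(-18719/(64*50) + √5015) = √(-18719/3200 + √5015)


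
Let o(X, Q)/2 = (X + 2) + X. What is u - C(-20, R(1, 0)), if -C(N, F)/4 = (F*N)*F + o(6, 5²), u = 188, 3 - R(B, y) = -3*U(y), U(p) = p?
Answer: -420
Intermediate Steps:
R(B, y) = 3 + 3*y (R(B, y) = 3 - (-3)*y = 3 + 3*y)
o(X, Q) = 4 + 4*X (o(X, Q) = 2*((X + 2) + X) = 2*((2 + X) + X) = 2*(2 + 2*X) = 4 + 4*X)
C(N, F) = -112 - 4*N*F² (C(N, F) = -4*((F*N)*F + (4 + 4*6)) = -4*(N*F² + (4 + 24)) = -4*(N*F² + 28) = -4*(28 + N*F²) = -112 - 4*N*F²)
u - C(-20, R(1, 0)) = 188 - (-112 - 4*(-20)*(3 + 3*0)²) = 188 - (-112 - 4*(-20)*(3 + 0)²) = 188 - (-112 - 4*(-20)*3²) = 188 - (-112 - 4*(-20)*9) = 188 - (-112 + 720) = 188 - 1*608 = 188 - 608 = -420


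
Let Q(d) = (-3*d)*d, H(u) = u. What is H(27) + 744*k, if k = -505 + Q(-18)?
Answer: -1098861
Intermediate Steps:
Q(d) = -3*d**2
k = -1477 (k = -505 - 3*(-18)**2 = -505 - 3*324 = -505 - 972 = -1477)
H(27) + 744*k = 27 + 744*(-1477) = 27 - 1098888 = -1098861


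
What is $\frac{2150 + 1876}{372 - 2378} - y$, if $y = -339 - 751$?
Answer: $\frac{1091257}{1003} \approx 1088.0$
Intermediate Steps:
$y = -1090$
$\frac{2150 + 1876}{372 - 2378} - y = \frac{2150 + 1876}{372 - 2378} - -1090 = \frac{4026}{-2006} + 1090 = 4026 \left(- \frac{1}{2006}\right) + 1090 = - \frac{2013}{1003} + 1090 = \frac{1091257}{1003}$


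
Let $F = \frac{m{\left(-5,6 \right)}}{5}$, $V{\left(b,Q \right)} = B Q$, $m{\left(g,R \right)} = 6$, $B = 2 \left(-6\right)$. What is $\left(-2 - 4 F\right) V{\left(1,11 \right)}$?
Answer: $\frac{4488}{5} \approx 897.6$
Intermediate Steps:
$B = -12$
$V{\left(b,Q \right)} = - 12 Q$
$F = \frac{6}{5} \approx 1.2$
$\left(-2 - 4 F\right) V{\left(1,11 \right)} = \left(-2 - \frac{24}{5}\right) \left(\left(-12\right) 11\right) = \left(-2 - \frac{24}{5}\right) \left(-132\right) = \left(- \frac{34}{5}\right) \left(-132\right) = \frac{4488}{5}$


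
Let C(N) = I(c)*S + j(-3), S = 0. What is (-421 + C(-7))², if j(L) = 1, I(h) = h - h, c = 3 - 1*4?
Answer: 176400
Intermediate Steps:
c = -1 (c = 3 - 4 = -1)
I(h) = 0
C(N) = 1 (C(N) = 0*0 + 1 = 0 + 1 = 1)
(-421 + C(-7))² = (-421 + 1)² = (-420)² = 176400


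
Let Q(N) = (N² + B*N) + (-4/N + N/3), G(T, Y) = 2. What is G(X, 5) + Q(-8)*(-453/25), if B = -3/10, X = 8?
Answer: -290477/250 ≈ -1161.9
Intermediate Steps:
B = -3/10 (B = -3*⅒ = -3/10 ≈ -0.30000)
Q(N) = N² - 4/N + N/30 (Q(N) = (N² - 3*N/10) + (-4/N + N/3) = N² - 4/N + N/30)
G(X, 5) + Q(-8)*(-453/25) = 2 + ((-8)² - 4/(-8) + (1/30)*(-8))*(-453/25) = 2 + (64 - 4*(-⅛) - 4/15)*(-453*1/25) = 2 + (64 + ½ - 4/15)*(-453/25) = 2 + (1927/30)*(-453/25) = 2 - 290977/250 = -290477/250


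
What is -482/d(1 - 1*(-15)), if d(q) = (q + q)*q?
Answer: -241/256 ≈ -0.94141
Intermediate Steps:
d(q) = 2*q² (d(q) = (2*q)*q = 2*q²)
-482/d(1 - 1*(-15)) = -482*1/(2*(1 - 1*(-15))²) = -482*1/(2*(1 + 15)²) = -482/(2*16²) = -482/(2*256) = -482/512 = -482*1/512 = -241/256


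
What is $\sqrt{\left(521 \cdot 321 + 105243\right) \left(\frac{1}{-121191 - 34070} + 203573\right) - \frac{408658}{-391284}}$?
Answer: $\frac{5 \sqrt{227471824193326320413867183322}}{10125190854} \approx 2.3552 \cdot 10^{5}$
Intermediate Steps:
$\sqrt{\left(521 \cdot 321 + 105243\right) \left(\frac{1}{-121191 - 34070} + 203573\right) - \frac{408658}{-391284}} = \sqrt{\left(167241 + 105243\right) \left(\frac{1}{-155261} + 203573\right) - - \frac{204329}{195642}} = \sqrt{272484 \left(- \frac{1}{155261} + 203573\right) + \frac{204329}{195642}} = \sqrt{272484 \cdot \frac{31606947552}{155261} + \frac{204329}{195642}} = \sqrt{\frac{8612387496759168}{155261} + \frac{204329}{195642}} = \sqrt{\frac{1684944714672681470725}{30375572562}} = \frac{5 \sqrt{227471824193326320413867183322}}{10125190854}$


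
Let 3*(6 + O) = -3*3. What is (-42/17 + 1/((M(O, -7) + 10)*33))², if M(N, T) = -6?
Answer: 30547729/5035536 ≈ 6.0664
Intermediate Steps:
O = -9 (O = -6 + (-3*3)/3 = -6 + (⅓)*(-9) = -6 - 3 = -9)
(-42/17 + 1/((M(O, -7) + 10)*33))² = (-42/17 + 1/((-6 + 10)*33))² = (-42*1/17 + (1/33)/4)² = (-42/17 + (¼)*(1/33))² = (-42/17 + 1/132)² = (-5527/2244)² = 30547729/5035536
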